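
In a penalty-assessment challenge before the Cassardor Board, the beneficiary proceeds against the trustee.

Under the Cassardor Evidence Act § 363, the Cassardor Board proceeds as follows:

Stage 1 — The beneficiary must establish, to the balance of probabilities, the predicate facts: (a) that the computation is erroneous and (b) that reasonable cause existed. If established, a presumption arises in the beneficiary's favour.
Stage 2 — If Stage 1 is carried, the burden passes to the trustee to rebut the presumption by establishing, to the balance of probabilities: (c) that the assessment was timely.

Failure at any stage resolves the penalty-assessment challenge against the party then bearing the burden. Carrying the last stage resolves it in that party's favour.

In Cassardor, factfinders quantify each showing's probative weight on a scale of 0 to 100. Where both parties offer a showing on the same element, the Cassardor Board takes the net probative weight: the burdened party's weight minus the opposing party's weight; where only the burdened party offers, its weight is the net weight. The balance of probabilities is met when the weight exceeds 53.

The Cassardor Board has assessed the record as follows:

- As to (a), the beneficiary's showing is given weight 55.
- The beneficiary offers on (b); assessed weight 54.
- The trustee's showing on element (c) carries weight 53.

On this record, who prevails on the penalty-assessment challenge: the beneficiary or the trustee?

At Stage 1 the beneficiary must meet the balance of probabilities (weight exceeds 53): on (a) the weight is 55, which does exceed 53, so (a) meets the standard; on (b) the weight is 54, > 53, so (b) meets the standard.
  The beneficiary carries Stage 1; the trustee now bears the burden.
At Stage 2 the trustee must meet the balance of probabilities (weight exceeds 53): on (c) the weight is 53, which does not exceed 53, so (c) does not meet the standard.
  Stage 2 not carried; the trustee fails its burden.
The analysis ends at Stage 2; the beneficiary prevails.

beneficiary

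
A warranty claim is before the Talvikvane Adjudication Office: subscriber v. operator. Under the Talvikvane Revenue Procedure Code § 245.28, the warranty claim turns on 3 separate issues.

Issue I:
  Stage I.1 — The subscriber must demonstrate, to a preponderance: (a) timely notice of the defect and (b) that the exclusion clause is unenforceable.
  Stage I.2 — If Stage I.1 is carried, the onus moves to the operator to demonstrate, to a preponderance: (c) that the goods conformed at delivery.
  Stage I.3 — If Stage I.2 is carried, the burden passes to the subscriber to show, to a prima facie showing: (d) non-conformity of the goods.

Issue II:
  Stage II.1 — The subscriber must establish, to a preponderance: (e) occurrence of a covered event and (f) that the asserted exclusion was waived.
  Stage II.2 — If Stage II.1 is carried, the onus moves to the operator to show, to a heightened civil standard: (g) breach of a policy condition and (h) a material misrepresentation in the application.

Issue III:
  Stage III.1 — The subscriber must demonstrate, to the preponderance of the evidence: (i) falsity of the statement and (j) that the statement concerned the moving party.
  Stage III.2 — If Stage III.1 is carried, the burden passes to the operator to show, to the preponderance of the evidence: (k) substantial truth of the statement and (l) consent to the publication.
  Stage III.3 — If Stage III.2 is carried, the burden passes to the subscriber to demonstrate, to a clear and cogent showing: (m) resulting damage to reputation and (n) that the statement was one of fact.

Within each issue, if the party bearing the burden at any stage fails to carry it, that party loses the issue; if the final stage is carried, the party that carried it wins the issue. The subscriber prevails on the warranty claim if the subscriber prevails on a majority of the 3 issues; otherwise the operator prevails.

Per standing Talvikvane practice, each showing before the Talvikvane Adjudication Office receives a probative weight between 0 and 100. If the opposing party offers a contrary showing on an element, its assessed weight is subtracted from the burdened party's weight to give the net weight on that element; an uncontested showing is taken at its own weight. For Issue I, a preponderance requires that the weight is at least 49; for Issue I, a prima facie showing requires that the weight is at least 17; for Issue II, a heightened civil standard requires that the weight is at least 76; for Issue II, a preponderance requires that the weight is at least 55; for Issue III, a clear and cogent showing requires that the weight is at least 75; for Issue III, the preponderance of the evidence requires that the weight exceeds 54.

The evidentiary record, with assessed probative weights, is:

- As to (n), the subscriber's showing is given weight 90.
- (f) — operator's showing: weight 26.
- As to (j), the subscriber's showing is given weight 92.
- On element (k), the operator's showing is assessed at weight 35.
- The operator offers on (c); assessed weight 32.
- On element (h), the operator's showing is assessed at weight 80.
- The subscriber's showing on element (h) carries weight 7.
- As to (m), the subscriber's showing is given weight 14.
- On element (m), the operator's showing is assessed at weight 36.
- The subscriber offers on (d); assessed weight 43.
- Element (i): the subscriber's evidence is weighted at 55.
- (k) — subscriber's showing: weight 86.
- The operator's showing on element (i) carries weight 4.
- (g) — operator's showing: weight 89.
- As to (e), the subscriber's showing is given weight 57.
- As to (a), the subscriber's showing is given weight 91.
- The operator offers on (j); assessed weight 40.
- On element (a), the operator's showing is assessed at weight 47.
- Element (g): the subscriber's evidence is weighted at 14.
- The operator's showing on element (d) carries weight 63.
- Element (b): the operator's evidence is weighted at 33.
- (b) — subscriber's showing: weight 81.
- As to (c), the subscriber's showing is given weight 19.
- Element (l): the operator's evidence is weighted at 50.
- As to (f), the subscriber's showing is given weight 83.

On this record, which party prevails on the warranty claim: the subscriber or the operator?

— Issue I —
Stage I.1 (subscriber, a preponderance, weight is at least 49): (a) net 91−47=44 < 49 — fails; (b) net 81−33=48 < 49 — fails.
  Not every element is met, so the subscriber fails to carry Stage I.1.
The analysis ends at Stage I.1; the operator prevails on this issue.
— Issue II —
At Stage II.1 the subscriber must meet a preponderance (weight is at least 55): on (e) the weight is 57, ≥ 55, so (e) meets the standard; on (f) the weight is 83 less the opposing 26 gives net 57, which does reach 55, so (f) meets the standard.
  All elements met. The burden passes to the operator.
At Stage II.2 the operator must meet a heightened civil standard (weight is at least 76): on (g) the weight is 89 less the opposing 14 gives net 75, < 76, so (g) does not meet the standard; on (h) the weight is 80 less the opposing 7 gives net 73, < 76, so (h) does not meet the standard.
  The operator does not carry Stage II.2.
The analysis ends at Stage II.2; the subscriber prevails on this issue.
— Issue III —
Stage III.1 (subscriber, the preponderance of the evidence, weight exceeds 54): (i) net 55−4=51 ≤ 54 — fails; (j) net 92−40=52 ≤ 54 — fails.
  Stage III.1 not carried; the subscriber fails its burden.
So the operator prevails on this issue.
Per-issue: Issue I → operator; Issue II → subscriber; Issue III → operator. The subscriber must prevail on a majority of issues; overall, the operator prevails.

operator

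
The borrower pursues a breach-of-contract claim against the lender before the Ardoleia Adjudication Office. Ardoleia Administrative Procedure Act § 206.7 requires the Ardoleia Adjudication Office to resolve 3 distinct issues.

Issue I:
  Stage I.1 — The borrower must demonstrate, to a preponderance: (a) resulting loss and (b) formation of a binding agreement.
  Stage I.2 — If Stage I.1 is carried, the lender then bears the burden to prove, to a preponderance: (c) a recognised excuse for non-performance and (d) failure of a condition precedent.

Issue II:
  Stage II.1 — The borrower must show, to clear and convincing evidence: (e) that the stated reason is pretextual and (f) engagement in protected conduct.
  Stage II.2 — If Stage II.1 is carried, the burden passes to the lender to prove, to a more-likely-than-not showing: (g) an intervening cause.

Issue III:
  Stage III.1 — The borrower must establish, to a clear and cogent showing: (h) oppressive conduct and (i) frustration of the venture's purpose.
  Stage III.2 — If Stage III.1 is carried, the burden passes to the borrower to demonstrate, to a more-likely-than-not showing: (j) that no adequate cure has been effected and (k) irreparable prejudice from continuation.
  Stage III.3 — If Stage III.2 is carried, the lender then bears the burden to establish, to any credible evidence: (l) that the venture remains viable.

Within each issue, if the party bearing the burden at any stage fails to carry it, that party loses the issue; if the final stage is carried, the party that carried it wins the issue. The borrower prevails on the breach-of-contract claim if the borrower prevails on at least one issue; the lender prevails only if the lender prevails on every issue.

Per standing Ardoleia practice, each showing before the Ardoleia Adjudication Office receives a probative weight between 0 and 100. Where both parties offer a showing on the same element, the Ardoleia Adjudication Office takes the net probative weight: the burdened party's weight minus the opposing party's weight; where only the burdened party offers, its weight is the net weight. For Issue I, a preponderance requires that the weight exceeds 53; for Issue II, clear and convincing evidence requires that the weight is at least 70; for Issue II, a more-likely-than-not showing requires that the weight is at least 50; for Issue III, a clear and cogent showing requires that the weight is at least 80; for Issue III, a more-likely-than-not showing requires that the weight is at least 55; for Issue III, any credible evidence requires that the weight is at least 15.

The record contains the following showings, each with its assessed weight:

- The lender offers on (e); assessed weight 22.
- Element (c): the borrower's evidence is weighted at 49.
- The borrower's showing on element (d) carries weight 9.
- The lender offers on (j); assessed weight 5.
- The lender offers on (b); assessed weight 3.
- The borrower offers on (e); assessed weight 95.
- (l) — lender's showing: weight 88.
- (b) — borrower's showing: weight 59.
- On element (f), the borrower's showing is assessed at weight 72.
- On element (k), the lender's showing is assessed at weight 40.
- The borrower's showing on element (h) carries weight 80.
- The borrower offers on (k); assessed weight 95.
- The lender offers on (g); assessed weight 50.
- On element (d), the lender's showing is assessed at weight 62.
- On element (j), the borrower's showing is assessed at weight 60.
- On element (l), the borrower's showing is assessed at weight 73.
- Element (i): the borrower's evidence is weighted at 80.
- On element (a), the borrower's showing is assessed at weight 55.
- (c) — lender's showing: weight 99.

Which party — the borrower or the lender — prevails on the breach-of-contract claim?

— Issue I —
Stage I.1 (borrower, a preponderance, weight exceeds 53): (a) 55 > 53 — meets; (b) net 59−3=56 > 53 — meets.
  Stage I.1 carried; the burden shifts to the lender.
Stage I.2 (lender, a preponderance, weight exceeds 53): (c) net 99−49=50 ≤ 53 — fails; (d) net 62−9=53 ≤ 53 — fails.
  Not every element is met, so the lender fails to carry Stage I.2.
The analysis ends at Stage I.2; the borrower prevails on this issue.
— Issue II —
At Stage II.1 the borrower must meet clear and convincing evidence (weight is at least 70): on (e) the weight is 95 less the opposing 22 gives net 73, ≥ 70, so (e) meets the standard; on (f) the weight is 72, which does reach 70, so (f) meets the standard.
  The borrower carries Stage II.1; the lender now bears the burden.
At Stage II.2 the lender must meet a more-likely-than-not showing (weight is at least 50): on (g) the weight is 50, which does reach 50, so (g) meets the standard.
  All elements met at the final stage.
All stages carried — the lender prevails on this issue.
— Issue III —
Stage III.1 — burden on borrower; standard: a clear and cogent showing (weight is at least 80).
    (h): 80 ≥ 80 [met]
    (i): 80 ≥ 80 [met]
  Stage III.1 is satisfied; the borrower continues to bear the burden.
Stage III.2 — burden on borrower; standard: a more-likely-than-not showing (weight is at least 55).
    (j): 60 − 5 = 55 ≥ 55 [met]
    (k): 95 − 40 = 55 ≥ 55 [met]
  Stage III.2 carried; the burden shifts to the lender.
Stage III.3 — burden on lender; standard: any credible evidence (weight is at least 15).
    (l): 88 − 73 = 15 ≥ 15 [met]
  The lender carries the last stage.
All stages carried — the lender prevails on this issue.
Per-issue: Issue I → borrower; Issue II → lender; Issue III → lender. The borrower must prevail on at least one issue; overall, the borrower prevails.

borrower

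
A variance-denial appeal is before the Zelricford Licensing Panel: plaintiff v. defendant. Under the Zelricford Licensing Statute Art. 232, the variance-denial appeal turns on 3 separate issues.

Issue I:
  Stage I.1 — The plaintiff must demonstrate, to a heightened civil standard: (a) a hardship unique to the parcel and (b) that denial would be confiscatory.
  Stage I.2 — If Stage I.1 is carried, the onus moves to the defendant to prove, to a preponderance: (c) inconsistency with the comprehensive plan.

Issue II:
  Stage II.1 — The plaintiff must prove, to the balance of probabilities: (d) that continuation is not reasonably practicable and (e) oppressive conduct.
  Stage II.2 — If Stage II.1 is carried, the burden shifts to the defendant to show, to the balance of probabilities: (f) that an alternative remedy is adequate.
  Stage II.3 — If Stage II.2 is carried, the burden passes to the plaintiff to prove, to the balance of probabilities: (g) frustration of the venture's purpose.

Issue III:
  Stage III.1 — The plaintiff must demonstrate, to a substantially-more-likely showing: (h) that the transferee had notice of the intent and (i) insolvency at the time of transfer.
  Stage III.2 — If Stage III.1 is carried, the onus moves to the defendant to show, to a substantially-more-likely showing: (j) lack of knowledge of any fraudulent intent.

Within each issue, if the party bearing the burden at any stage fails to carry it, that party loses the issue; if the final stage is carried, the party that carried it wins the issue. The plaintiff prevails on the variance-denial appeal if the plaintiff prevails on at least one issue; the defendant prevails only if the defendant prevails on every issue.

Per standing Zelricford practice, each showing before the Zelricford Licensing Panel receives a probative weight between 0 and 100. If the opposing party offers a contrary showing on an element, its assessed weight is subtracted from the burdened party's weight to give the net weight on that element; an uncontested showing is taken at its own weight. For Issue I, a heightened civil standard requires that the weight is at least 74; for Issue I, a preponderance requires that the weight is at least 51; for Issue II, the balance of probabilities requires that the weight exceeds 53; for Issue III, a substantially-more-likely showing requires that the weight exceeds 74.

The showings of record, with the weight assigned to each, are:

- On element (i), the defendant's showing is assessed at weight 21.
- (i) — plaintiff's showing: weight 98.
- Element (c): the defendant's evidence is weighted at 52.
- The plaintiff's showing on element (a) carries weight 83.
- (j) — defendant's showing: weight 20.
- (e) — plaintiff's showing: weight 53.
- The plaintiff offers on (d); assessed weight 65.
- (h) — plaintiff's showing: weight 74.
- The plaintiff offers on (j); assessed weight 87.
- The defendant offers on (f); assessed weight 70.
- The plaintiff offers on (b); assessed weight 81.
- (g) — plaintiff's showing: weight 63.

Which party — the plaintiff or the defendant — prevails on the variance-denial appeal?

— Issue I —
Stage I.1 (plaintiff, a heightened civil standard, weight is at least 74): (a) 83 ≥ 74 — meets; (b) 81 ≥ 74 — meets.
  Stage I.1 carried; the burden shifts to the defendant.
Stage I.2 (defendant, a preponderance, weight is at least 51): (c) 52 ≥ 51 — meets.
  Stage I.2 carried; the final stage is satisfied.
All stages carried — the defendant prevails on this issue.
— Issue II —
Stage II.1 — burden on plaintiff; standard: the balance of probabilities (weight exceeds 53).
    (d): 65 > 53 [met]
    (e): 53 ≤ 53 [not met]
  The plaintiff does not carry Stage II.1.
So the defendant prevails on this issue.
— Issue III —
Stage III.1 — burden on plaintiff; standard: a substantially-more-likely showing (weight exceeds 74).
    (h): 74 ≤ 74 [not met]
    (i): 98 − 21 = 77 > 74 [met]
  The plaintiff does not carry Stage III.1.
So the defendant prevails on this issue.
Per-issue: Issue I → defendant; Issue II → defendant; Issue III → defendant. The plaintiff must prevail on at least one issue; overall, the defendant prevails.

defendant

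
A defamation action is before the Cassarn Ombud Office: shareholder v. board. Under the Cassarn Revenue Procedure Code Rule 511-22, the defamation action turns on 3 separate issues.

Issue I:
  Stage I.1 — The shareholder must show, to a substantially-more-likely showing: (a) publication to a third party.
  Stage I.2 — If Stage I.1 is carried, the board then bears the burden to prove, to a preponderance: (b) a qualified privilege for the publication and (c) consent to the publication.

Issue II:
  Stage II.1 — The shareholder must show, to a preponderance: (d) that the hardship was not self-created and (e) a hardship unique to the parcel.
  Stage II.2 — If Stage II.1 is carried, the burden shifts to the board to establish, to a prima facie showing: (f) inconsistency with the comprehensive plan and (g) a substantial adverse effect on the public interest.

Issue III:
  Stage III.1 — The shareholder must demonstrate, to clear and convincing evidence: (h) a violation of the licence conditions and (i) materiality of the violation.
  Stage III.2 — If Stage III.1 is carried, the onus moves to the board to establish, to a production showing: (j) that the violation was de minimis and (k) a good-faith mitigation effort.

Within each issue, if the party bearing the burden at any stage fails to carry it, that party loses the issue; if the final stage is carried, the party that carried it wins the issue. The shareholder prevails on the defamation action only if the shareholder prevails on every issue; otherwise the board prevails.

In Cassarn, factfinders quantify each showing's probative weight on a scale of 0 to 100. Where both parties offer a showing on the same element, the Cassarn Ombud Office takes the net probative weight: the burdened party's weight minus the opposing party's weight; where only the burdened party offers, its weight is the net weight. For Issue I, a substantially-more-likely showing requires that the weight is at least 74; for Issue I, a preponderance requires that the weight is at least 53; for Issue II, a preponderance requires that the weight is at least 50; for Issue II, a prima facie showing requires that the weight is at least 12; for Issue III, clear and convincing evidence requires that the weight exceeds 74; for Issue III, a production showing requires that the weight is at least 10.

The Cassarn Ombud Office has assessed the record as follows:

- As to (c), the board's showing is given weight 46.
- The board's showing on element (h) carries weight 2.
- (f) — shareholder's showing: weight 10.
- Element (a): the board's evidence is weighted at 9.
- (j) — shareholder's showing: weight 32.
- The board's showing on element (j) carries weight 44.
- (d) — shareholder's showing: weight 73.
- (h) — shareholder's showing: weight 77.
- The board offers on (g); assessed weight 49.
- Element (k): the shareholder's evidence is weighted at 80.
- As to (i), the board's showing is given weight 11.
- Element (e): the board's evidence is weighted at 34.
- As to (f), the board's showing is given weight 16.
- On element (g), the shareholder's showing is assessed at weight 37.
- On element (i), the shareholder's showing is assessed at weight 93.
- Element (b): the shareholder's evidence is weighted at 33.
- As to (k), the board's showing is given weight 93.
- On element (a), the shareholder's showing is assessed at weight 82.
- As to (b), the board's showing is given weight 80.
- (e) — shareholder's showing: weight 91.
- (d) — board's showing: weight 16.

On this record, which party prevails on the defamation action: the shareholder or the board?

— Issue I —
Stage I.1 — burden on shareholder; standard: a substantially-more-likely showing (weight is at least 74).
    (a): 82 − 9 = 73 < 74 [not met]
  The shareholder does not carry Stage I.1.
The analysis ends at Stage I.1; the board prevails on this issue.
— Issue II —
Stage II.1 (shareholder, a preponderance, weight is at least 50): (d) net 73−16=57 ≥ 50 — meets; (e) net 91−34=57 ≥ 50 — meets.
  Stage II.1 is satisfied; the onus moves to the board.
Stage II.2 (board, a prima facie showing, weight is at least 12): (f) net 16−10=6 < 12 — fails; (g) net 49−37=12 ≥ 12 — meets.
  The board does not carry Stage II.2.
The analysis ends at Stage II.2; the shareholder prevails on this issue.
— Issue III —
At Stage III.1 the shareholder must meet clear and convincing evidence (weight exceeds 74): on (h) the weight is 77 less the opposing 2 gives net 75, > 74, so (h) meets the standard; on (i) the weight is 93 less the opposing 11 gives net 82, > 74, so (i) meets the standard.
  Stage III.1 is satisfied; the onus moves to the board.
At Stage III.2 the board must meet a production showing (weight is at least 10): on (j) the weight is 44 less the opposing 32 gives net 12, which does reach 10, so (j) meets the standard; on (k) the weight is 93 less the opposing 80 gives net 13, which does reach 10, so (k) meets the standard.
  All elements met at the final stage.
Every stage carried; the board prevails on this issue.
Per-issue: Issue I → board; Issue II → shareholder; Issue III → board. The shareholder must prevail on every issue; overall, the board prevails.

board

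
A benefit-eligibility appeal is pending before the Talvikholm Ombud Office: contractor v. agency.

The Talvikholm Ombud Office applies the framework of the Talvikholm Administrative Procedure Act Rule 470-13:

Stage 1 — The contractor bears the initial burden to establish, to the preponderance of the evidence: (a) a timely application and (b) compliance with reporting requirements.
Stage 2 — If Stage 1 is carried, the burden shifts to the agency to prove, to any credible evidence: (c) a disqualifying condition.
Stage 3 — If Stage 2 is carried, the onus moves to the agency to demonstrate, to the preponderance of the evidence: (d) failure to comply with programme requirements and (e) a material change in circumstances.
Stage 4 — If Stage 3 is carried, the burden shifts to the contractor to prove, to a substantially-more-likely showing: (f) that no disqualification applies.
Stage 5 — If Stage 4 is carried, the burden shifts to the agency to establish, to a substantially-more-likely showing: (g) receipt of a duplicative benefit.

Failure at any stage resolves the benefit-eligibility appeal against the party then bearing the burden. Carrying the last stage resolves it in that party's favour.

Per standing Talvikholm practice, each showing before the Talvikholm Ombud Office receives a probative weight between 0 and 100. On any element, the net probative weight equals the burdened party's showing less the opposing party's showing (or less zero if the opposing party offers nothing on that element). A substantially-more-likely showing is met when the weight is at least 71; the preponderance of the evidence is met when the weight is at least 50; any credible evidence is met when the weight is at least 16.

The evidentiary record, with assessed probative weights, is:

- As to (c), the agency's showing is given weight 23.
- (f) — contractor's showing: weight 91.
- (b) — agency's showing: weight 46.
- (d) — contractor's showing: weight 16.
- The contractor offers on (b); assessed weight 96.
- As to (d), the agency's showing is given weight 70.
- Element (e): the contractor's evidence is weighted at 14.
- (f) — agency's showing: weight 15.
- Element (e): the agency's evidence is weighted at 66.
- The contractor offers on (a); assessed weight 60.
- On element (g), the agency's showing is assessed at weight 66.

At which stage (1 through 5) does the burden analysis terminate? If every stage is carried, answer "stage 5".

Stage 1 (contractor, the preponderance of the evidence, weight is at least 50): (a) 60 ≥ 50 — meets; (b) net 96−46=50 ≥ 50 — meets.
  The contractor carries Stage 1; the agency now bears the burden.
Stage 2 (agency, any credible evidence, weight is at least 16): (c) 23 ≥ 16 — meets.
  All elements met. The agency retains the burden for Stage 3.
Stage 3 (agency, the preponderance of the evidence, weight is at least 50): (d) net 70−16=54 ≥ 50 — meets; (e) net 66−14=52 ≥ 50 — meets.
  The agency carries Stage 3; the contractor now bears the burden.
Stage 4 (contractor, a substantially-more-likely showing, weight is at least 71): (f) net 91−15=76 ≥ 71 — meets.
  Stage 4 is satisfied; the onus moves to the agency.
Stage 5 (agency, a substantially-more-likely showing, weight is at least 71): (g) 66 < 71 — fails.
  The agency does not carry Stage 5.
So the contractor prevails.

stage 5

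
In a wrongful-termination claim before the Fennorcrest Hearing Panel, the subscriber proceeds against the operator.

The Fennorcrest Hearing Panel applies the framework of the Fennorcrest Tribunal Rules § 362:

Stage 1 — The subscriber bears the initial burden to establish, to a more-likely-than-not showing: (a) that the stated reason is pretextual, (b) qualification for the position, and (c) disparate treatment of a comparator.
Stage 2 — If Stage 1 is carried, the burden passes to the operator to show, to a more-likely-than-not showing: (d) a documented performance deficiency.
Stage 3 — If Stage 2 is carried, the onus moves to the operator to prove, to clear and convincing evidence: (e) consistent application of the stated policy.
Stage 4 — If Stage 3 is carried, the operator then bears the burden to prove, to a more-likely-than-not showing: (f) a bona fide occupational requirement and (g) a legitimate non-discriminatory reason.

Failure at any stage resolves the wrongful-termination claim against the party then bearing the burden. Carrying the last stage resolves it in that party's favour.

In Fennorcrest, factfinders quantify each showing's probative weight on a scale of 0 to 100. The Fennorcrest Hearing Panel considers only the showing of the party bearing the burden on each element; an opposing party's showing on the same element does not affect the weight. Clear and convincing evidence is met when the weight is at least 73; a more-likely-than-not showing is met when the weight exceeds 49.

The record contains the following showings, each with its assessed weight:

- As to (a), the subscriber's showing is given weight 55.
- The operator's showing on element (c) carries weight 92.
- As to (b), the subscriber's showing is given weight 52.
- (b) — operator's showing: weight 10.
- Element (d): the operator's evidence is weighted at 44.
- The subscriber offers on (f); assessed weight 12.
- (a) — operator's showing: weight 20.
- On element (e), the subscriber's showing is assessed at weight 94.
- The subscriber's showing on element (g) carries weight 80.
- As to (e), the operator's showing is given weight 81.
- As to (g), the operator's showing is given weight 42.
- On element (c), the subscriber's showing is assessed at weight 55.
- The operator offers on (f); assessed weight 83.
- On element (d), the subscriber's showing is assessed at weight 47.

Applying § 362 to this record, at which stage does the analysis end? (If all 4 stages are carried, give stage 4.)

At Stage 1 the subscriber must meet a more-likely-than-not showing (weight exceeds 49): on (a) the weight is 55 (the operator's 20 is given no effect), > 49, so (a) meets the standard; on (b) the weight is 52 (the operator's 10 is given no effect), which does exceed 49, so (b) meets the standard; on (c) the weight is 55 (the operator's 92 is given no effect), which does exceed 49, so (c) meets the standard.
  The subscriber carries Stage 1; the operator now bears the burden.
At Stage 2 the operator must meet a more-likely-than-not showing (weight exceeds 49): on (d) the weight is 44 (the subscriber's 47 is given no effect), which does not exceed 49, so (d) does not meet the standard.
  Stage 2 not carried; the operator fails its burden.
The analysis ends at Stage 2; the subscriber prevails.

stage 2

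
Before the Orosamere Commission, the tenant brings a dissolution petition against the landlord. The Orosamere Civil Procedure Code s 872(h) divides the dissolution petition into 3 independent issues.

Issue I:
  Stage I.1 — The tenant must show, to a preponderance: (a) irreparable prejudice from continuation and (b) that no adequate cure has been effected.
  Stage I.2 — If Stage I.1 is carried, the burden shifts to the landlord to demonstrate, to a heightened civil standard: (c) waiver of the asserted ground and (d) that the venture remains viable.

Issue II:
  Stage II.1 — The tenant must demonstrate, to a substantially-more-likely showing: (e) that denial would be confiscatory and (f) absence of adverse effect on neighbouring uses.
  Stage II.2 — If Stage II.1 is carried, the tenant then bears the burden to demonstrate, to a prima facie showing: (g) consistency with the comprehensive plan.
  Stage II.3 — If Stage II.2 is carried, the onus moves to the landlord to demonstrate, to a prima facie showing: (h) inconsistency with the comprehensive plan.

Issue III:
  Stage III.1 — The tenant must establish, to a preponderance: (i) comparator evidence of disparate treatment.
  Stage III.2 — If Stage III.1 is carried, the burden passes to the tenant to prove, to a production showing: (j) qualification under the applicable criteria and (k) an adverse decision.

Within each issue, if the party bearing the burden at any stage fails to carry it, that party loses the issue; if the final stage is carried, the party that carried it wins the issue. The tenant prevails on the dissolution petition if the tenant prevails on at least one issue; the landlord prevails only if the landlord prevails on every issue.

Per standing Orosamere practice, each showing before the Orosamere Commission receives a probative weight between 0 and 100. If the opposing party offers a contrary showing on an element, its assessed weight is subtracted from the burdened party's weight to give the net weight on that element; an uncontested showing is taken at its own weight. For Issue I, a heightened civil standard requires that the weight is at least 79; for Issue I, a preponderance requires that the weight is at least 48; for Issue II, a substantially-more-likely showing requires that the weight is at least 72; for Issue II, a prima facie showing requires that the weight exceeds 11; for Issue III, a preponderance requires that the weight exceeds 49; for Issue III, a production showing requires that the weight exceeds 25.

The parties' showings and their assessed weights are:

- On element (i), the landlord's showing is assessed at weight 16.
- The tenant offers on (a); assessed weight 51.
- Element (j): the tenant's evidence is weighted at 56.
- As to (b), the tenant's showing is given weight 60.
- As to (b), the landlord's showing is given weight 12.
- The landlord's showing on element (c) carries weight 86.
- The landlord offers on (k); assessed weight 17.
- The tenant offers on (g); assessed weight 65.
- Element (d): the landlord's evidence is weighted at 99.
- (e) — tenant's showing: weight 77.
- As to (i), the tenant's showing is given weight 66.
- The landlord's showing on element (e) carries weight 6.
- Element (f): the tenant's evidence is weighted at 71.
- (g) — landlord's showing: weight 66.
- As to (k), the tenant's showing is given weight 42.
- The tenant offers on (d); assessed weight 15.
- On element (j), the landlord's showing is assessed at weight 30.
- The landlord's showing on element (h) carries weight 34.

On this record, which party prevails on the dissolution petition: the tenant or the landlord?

landlord

— Issue I —
Stage I.1 (tenant, a preponderance, weight is at least 48): (a) 51 ≥ 48 — meets; (b) net 60−12=48 ≥ 48 — meets.
  All elements met. The burden passes to the landlord.
Stage I.2 (landlord, a heightened civil standard, weight is at least 79): (c) 86 ≥ 79 — meets; (d) net 99−15=84 ≥ 79 — meets.
  The landlord carries the last stage.
Every stage carried; the landlord prevails on this issue.
— Issue II —
At Stage II.1 the tenant must meet a substantially-more-likely showing (weight is at least 72): on (e) the weight is 77 less the opposing 6 gives net 71, which does not reach 72, so (e) does not meet the standard; on (f) the weight is 71, which does not reach 72, so (f) does not meet the standard.
  The tenant does not carry Stage II.1.
The analysis ends at Stage II.1; the landlord prevails on this issue.
— Issue III —
Stage III.1 (tenant, a preponderance, weight exceeds 49): (i) net 66−16=50 > 49 — meets.
  Stage III.1 carried; the burden remains with the tenant.
Stage III.2 (tenant, a production showing, weight exceeds 25): (j) net 56−30=26 > 25 — meets; (k) net 42−17=25 ≤ 25 — fails.
  The tenant does not carry Stage III.2.
The landlord prevails on this issue.
Per-issue: Issue I → landlord; Issue II → landlord; Issue III → landlord. The tenant must prevail on at least one issue; overall, the landlord prevails.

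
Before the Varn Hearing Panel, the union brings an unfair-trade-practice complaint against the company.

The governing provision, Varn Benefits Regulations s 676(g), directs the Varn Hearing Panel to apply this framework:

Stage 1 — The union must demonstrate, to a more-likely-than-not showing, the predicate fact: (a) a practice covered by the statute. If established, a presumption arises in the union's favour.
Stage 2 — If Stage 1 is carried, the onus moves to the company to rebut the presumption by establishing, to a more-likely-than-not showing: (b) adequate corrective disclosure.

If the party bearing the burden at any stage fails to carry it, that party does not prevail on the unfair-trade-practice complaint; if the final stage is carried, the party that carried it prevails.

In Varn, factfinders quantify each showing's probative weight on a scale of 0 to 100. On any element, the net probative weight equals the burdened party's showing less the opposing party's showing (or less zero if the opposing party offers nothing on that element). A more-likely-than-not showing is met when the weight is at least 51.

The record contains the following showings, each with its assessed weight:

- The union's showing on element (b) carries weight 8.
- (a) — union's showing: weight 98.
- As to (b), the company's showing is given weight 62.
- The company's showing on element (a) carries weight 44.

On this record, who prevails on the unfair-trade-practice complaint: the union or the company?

At Stage 1 the union must meet a more-likely-than-not showing (weight is at least 51): on (a) the weight is 98 less the opposing 44 gives net 54, which does reach 51, so (a) meets the standard.
  Stage 1 carried; the burden shifts to the company.
At Stage 2 the company must meet a more-likely-than-not showing (weight is at least 51): on (b) the weight is 62 less the opposing 8 gives net 54, which does reach 51, so (b) meets the standard.
  Stage 2 carried; the final stage is satisfied.
All stages carried — the company prevails.

company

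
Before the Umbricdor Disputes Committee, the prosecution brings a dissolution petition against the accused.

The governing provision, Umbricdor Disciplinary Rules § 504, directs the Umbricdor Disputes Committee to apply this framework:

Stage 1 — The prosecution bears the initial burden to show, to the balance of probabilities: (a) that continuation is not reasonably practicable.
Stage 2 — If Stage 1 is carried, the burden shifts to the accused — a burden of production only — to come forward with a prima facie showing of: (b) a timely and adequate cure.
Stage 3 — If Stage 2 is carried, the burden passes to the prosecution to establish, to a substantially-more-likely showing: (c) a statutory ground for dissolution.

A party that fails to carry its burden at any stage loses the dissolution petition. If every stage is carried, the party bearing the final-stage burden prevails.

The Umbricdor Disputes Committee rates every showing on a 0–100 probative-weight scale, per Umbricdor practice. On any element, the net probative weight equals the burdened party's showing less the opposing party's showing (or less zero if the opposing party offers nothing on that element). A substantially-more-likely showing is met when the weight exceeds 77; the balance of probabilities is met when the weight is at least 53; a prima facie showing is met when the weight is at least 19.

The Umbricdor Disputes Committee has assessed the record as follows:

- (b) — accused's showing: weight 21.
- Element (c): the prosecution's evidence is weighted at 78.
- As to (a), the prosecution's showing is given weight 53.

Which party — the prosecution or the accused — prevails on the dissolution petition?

prosecution

Stage 1 (prosecution, the balance of probabilities, weight is at least 53): (a) 53 ≥ 53 — meets.
  Stage 1 is satisfied; the onus moves to the accused.
Stage 2 (accused, a prima facie showing, weight is at least 19): (b) 21 ≥ 19 — meets.
  Stage 2 carried; the burden shifts to the prosecution.
Stage 3 (prosecution, a substantially-more-likely showing, weight exceeds 77): (c) 78 > 77 — meets.
  The prosecution carries the last stage.
Every stage carried; the prosecution prevails.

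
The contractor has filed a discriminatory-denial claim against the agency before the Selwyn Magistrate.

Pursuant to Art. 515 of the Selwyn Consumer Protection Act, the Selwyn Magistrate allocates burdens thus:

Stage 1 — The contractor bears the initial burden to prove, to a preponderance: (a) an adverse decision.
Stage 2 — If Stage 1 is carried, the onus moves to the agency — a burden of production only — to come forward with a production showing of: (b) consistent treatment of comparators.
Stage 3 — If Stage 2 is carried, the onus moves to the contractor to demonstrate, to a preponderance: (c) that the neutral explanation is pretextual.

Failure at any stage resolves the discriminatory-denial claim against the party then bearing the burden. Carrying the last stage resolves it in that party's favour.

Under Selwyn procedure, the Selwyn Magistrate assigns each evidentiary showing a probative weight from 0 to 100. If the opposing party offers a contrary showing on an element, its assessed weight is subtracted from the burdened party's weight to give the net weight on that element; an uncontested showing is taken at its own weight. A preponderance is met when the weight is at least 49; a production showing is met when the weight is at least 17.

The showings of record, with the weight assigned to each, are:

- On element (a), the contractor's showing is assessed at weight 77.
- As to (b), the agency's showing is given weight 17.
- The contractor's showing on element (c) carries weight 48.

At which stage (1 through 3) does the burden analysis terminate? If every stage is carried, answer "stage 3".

Stage 1 — burden on contractor; standard: a preponderance (weight is at least 49).
    (a): 77 ≥ 49 [met]
  Stage 1 is satisfied; the onus moves to the agency.
Stage 2 — burden on agency; standard: a production showing (weight is at least 17).
    (b): 17 ≥ 17 [met]
  Stage 2 carried; the burden shifts to the contractor.
Stage 3 — burden on contractor; standard: a preponderance (weight is at least 49).
    (c): 48 < 49 [not met]
  Stage 3 not carried; the contractor fails its burden.
The agency prevails.

stage 3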